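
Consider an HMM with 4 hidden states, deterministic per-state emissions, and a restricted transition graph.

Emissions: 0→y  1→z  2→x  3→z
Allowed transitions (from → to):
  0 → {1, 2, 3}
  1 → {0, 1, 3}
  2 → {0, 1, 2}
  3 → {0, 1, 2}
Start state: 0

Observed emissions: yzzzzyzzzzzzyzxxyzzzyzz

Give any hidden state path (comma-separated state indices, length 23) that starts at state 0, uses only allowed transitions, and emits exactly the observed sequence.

0,1,1,1,3,0,3,1,1,1,3,1,0,3,2,2,0,1,1,1,0,1,3

  [0] y  {0}  => 0  start
  [1] z  {1,3}  => 1  0->1 ok
  [2] z  {1,3}  => 1  1->1 ok
  [3] z  {1,3}  => 1  1->1 ok
  [4] z  {1,3}  => 3  1->3 ok
  [5] y  {0}  => 0  3->0 ok
  [6] z  {1,3}  => 3  0->3 ok
  [7] z  {1,3}  => 1  3->1 ok
  [8] z  {1,3}  => 1  1->1 ok
  [9] z  {1,3}  => 1  1->1 ok
  [10] z  {1,3}  => 3  1->3 ok
  [11] z  {1,3}  => 1  3->1 ok
  [12] y  {0}  => 0  1->0 ok
  [13] z  {1,3}  => 3  0->3 ok
  [14] x  {2}  => 2  3->2 ok
  [15] x  {2}  => 2  2->2 ok
  [16] y  {0}  => 0  2->0 ok
  [17] z  {1,3}  => 1  0->1 ok
  [18] z  {1,3}  => 1  1->1 ok
  [19] z  {1,3}  => 1  1->1 ok
  [20] y  {0}  => 0  1->0 ok
  [21] z  {1,3}  => 1  0->1 ok
  [22] z  {1,3}  => 3  1->3 ok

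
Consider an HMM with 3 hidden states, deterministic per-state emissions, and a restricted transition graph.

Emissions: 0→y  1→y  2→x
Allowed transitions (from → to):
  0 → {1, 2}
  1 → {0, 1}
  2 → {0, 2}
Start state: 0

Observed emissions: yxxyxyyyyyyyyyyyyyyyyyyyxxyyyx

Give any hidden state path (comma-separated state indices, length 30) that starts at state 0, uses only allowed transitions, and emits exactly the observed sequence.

  t0 'y' -> {0,1}, take 0 (start)
  t1 'x' -> {2}, take 2 (0->2 ok)
  t2 'x' -> {2}, take 2 (2->2 ok)
  t3 'y' -> {0,1}, take 0 (2->0 ok)
  t4 'x' -> {2}, take 2 (0->2 ok)
  t5 'y' -> {0,1}, take 0 (2->0 ok)
  t6 'y' -> {0,1}, take 1 (0->1 ok)
  t7 'y' -> {0,1}, take 0 (1->0 ok)
  t8 'y' -> {0,1}, take 1 (0->1 ok)
  t9 'y' -> {0,1}, take 1 (1->1 ok)
  t10 'y' -> {0,1}, take 1 (1->1 ok)
  t11 'y' -> {0,1}, take 0 (1->0 ok)
  t12 'y' -> {0,1}, take 1 (0->1 ok)
  t13 'y' -> {0,1}, take 1 (1->1 ok)
  t14 'y' -> {0,1}, take 1 (1->1 ok)
  t15 'y' -> {0,1}, take 1 (1->1 ok)
  t16 'y' -> {0,1}, take 1 (1->1 ok)
  t17 'y' -> {0,1}, take 1 (1->1 ok)
  t18 'y' -> {0,1}, take 1 (1->1 ok)
  t19 'y' -> {0,1}, take 1 (1->1 ok)
  t20 'y' -> {0,1}, take 0 (1->0 ok)
  t21 'y' -> {0,1}, take 1 (0->1 ok)
  t22 'y' -> {0,1}, take 1 (1->1 ok)
  t23 'y' -> {0,1}, take 0 (1->0 ok)
  t24 'x' -> {2}, take 2 (0->2 ok)
  t25 'x' -> {2}, take 2 (2->2 ok)
  t26 'y' -> {0,1}, take 0 (2->0 ok)
  t27 'y' -> {0,1}, take 1 (0->1 ok)
  t28 'y' -> {0,1}, take 0 (1->0 ok)
  t29 'x' -> {2}, take 2 (0->2 ok)

0,2,2,0,2,0,1,0,1,1,1,0,1,1,1,1,1,1,1,1,0,1,1,0,2,2,0,1,0,2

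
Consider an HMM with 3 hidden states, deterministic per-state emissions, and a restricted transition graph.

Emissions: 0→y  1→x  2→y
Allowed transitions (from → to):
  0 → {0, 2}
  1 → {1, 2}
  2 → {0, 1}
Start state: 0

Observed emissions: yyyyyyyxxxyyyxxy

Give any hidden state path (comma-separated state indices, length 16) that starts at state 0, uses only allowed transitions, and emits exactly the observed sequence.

  0: obs=y cand={0,2} pick 0 [start]
  1: obs=y cand={0,2} pick 2 [0->2 ok]
  2: obs=y cand={0,2} pick 0 [2->0 ok]
  3: obs=y cand={0,2} pick 0 [0->0 ok]
  4: obs=y cand={0,2} pick 0 [0->0 ok]
  5: obs=y cand={0,2} pick 0 [0->0 ok]
  6: obs=y cand={0,2} pick 2 [0->2 ok]
  7: obs=x cand={1} pick 1 [2->1 ok]
  8: obs=x cand={1} pick 1 [1->1 ok]
  9: obs=x cand={1} pick 1 [1->1 ok]
  10: obs=y cand={0,2} pick 2 [1->2 ok]
  11: obs=y cand={0,2} pick 0 [2->0 ok]
  12: obs=y cand={0,2} pick 2 [0->2 ok]
  13: obs=x cand={1} pick 1 [2->1 ok]
  14: obs=x cand={1} pick 1 [1->1 ok]
  15: obs=y cand={0,2} pick 2 [1->2 ok]

0,2,0,0,0,0,2,1,1,1,2,0,2,1,1,2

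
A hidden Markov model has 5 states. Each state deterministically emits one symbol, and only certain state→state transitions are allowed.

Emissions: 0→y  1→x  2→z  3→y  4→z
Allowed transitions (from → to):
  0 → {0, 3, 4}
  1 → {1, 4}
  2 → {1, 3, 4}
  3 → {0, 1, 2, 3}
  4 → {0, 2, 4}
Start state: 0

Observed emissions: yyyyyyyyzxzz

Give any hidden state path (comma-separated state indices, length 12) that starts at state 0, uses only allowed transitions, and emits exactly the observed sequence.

0,0,3,3,3,3,3,3,2,1,4,2

  [0] y  {0,3}  => 0  start
  [1] y  {0,3}  => 0  0->0 ok
  [2] y  {0,3}  => 3  0->3 ok
  [3] y  {0,3}  => 3  3->3 ok
  [4] y  {0,3}  => 3  3->3 ok
  [5] y  {0,3}  => 3  3->3 ok
  [6] y  {0,3}  => 3  3->3 ok
  [7] y  {0,3}  => 3  3->3 ok
  [8] z  {2,4}  => 2  3->2 ok
  [9] x  {1}  => 1  2->1 ok
  [10] z  {2,4}  => 4  1->4 ok
  [11] z  {2,4}  => 2  4->2 ok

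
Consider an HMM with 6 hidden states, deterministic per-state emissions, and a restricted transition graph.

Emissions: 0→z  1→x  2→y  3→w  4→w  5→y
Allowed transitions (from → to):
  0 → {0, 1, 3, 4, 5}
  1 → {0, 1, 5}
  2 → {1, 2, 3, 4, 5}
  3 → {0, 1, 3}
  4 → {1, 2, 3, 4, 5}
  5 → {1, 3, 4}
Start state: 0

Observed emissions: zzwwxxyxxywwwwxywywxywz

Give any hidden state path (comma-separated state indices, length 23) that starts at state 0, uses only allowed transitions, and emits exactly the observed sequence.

0,0,3,3,1,1,5,1,1,5,4,4,3,3,1,5,4,2,3,1,5,3,0

  [0] z  {0}  => 0  start
  [1] z  {0}  => 0  0->0 ok
  [2] w  {3,4}  => 3  0->3 ok
  [3] w  {3,4}  => 3  3->3 ok
  [4] x  {1}  => 1  3->1 ok
  [5] x  {1}  => 1  1->1 ok
  [6] y  {2,5}  => 5  1->5 ok
  [7] x  {1}  => 1  5->1 ok
  [8] x  {1}  => 1  1->1 ok
  [9] y  {2,5}  => 5  1->5 ok
  [10] w  {3,4}  => 4  5->4 ok
  [11] w  {3,4}  => 4  4->4 ok
  [12] w  {3,4}  => 3  4->3 ok
  [13] w  {3,4}  => 3  3->3 ok
  [14] x  {1}  => 1  3->1 ok
  [15] y  {2,5}  => 5  1->5 ok
  [16] w  {3,4}  => 4  5->4 ok
  [17] y  {2,5}  => 2  4->2 ok
  [18] w  {3,4}  => 3  2->3 ok
  [19] x  {1}  => 1  3->1 ok
  [20] y  {2,5}  => 5  1->5 ok
  [21] w  {3,4}  => 3  5->3 ok
  [22] z  {0}  => 0  3->0 ok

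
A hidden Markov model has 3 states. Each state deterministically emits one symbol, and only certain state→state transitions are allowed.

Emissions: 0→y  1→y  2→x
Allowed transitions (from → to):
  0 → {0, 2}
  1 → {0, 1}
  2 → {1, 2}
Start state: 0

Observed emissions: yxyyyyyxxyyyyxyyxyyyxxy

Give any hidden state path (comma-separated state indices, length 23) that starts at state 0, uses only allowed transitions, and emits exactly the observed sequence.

  t0 'y' -> {0,1}, take 0 (start)
  t1 'x' -> {2}, take 2 (0->2 ok)
  t2 'y' -> {0,1}, take 1 (2->1 ok)
  t3 'y' -> {0,1}, take 1 (1->1 ok)
  t4 'y' -> {0,1}, take 0 (1->0 ok)
  t5 'y' -> {0,1}, take 0 (0->0 ok)
  t6 'y' -> {0,1}, take 0 (0->0 ok)
  t7 'x' -> {2}, take 2 (0->2 ok)
  t8 'x' -> {2}, take 2 (2->2 ok)
  t9 'y' -> {0,1}, take 1 (2->1 ok)
  t10 'y' -> {0,1}, take 1 (1->1 ok)
  t11 'y' -> {0,1}, take 1 (1->1 ok)
  t12 'y' -> {0,1}, take 0 (1->0 ok)
  t13 'x' -> {2}, take 2 (0->2 ok)
  t14 'y' -> {0,1}, take 1 (2->1 ok)
  t15 'y' -> {0,1}, take 0 (1->0 ok)
  t16 'x' -> {2}, take 2 (0->2 ok)
  t17 'y' -> {0,1}, take 1 (2->1 ok)
  t18 'y' -> {0,1}, take 0 (1->0 ok)
  t19 'y' -> {0,1}, take 0 (0->0 ok)
  t20 'x' -> {2}, take 2 (0->2 ok)
  t21 'x' -> {2}, take 2 (2->2 ok)
  t22 'y' -> {0,1}, take 1 (2->1 ok)

0,2,1,1,0,0,0,2,2,1,1,1,0,2,1,0,2,1,0,0,2,2,1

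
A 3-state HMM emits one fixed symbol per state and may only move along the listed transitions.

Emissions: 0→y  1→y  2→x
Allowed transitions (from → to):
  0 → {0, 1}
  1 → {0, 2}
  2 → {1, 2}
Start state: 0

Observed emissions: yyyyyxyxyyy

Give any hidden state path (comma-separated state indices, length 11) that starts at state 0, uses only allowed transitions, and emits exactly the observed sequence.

  0: obs=y cand={0,1} pick 0 [start]
  1: obs=y cand={0,1} pick 0 [0->0 ok]
  2: obs=y cand={0,1} pick 1 [0->1 ok]
  3: obs=y cand={0,1} pick 0 [1->0 ok]
  4: obs=y cand={0,1} pick 1 [0->1 ok]
  5: obs=x cand={2} pick 2 [1->2 ok]
  6: obs=y cand={0,1} pick 1 [2->1 ok]
  7: obs=x cand={2} pick 2 [1->2 ok]
  8: obs=y cand={0,1} pick 1 [2->1 ok]
  9: obs=y cand={0,1} pick 0 [1->0 ok]
  10: obs=y cand={0,1} pick 1 [0->1 ok]

0,0,1,0,1,2,1,2,1,0,1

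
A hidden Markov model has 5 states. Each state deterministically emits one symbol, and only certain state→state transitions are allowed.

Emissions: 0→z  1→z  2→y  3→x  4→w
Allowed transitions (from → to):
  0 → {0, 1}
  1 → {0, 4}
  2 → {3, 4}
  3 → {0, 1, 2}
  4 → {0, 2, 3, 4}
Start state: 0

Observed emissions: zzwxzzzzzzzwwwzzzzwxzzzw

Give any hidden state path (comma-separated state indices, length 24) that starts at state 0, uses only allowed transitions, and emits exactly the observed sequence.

  t0 'z' -> {0,1}, take 0 (start)
  t1 'z' -> {0,1}, take 1 (0->1 ok)
  t2 'w' -> {4}, take 4 (1->4 ok)
  t3 'x' -> {3}, take 3 (4->3 ok)
  t4 'z' -> {0,1}, take 0 (3->0 ok)
  t5 'z' -> {0,1}, take 1 (0->1 ok)
  t6 'z' -> {0,1}, take 0 (1->0 ok)
  t7 'z' -> {0,1}, take 1 (0->1 ok)
  t8 'z' -> {0,1}, take 0 (1->0 ok)
  t9 'z' -> {0,1}, take 0 (0->0 ok)
  t10 'z' -> {0,1}, take 1 (0->1 ok)
  t11 'w' -> {4}, take 4 (1->4 ok)
  t12 'w' -> {4}, take 4 (4->4 ok)
  t13 'w' -> {4}, take 4 (4->4 ok)
  t14 'z' -> {0,1}, take 0 (4->0 ok)
  t15 'z' -> {0,1}, take 1 (0->1 ok)
  t16 'z' -> {0,1}, take 0 (1->0 ok)
  t17 'z' -> {0,1}, take 1 (0->1 ok)
  t18 'w' -> {4}, take 4 (1->4 ok)
  t19 'x' -> {3}, take 3 (4->3 ok)
  t20 'z' -> {0,1}, take 0 (3->0 ok)
  t21 'z' -> {0,1}, take 0 (0->0 ok)
  t22 'z' -> {0,1}, take 1 (0->1 ok)
  t23 'w' -> {4}, take 4 (1->4 ok)

0,1,4,3,0,1,0,1,0,0,1,4,4,4,0,1,0,1,4,3,0,0,1,4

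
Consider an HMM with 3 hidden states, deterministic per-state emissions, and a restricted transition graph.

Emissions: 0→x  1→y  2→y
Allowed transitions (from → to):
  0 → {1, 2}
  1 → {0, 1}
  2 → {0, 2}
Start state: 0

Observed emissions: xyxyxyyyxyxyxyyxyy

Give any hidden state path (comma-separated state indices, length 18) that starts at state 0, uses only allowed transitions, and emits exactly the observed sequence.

0,2,0,1,0,2,2,2,0,1,0,2,0,2,2,0,1,1

  t0 'x' -> {0}, take 0 (start)
  t1 'y' -> {1,2}, take 2 (0->2 ok)
  t2 'x' -> {0}, take 0 (2->0 ok)
  t3 'y' -> {1,2}, take 1 (0->1 ok)
  t4 'x' -> {0}, take 0 (1->0 ok)
  t5 'y' -> {1,2}, take 2 (0->2 ok)
  t6 'y' -> {1,2}, take 2 (2->2 ok)
  t7 'y' -> {1,2}, take 2 (2->2 ok)
  t8 'x' -> {0}, take 0 (2->0 ok)
  t9 'y' -> {1,2}, take 1 (0->1 ok)
  t10 'x' -> {0}, take 0 (1->0 ok)
  t11 'y' -> {1,2}, take 2 (0->2 ok)
  t12 'x' -> {0}, take 0 (2->0 ok)
  t13 'y' -> {1,2}, take 2 (0->2 ok)
  t14 'y' -> {1,2}, take 2 (2->2 ok)
  t15 'x' -> {0}, take 0 (2->0 ok)
  t16 'y' -> {1,2}, take 1 (0->1 ok)
  t17 'y' -> {1,2}, take 1 (1->1 ok)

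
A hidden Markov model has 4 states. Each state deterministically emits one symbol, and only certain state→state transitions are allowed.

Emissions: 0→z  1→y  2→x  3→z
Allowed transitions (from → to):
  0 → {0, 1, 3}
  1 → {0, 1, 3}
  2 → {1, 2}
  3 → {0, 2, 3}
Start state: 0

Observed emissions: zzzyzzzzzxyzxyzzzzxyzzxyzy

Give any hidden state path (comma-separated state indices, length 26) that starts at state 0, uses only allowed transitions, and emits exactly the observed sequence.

0,3,0,1,3,0,0,0,3,2,1,3,2,1,0,3,0,3,2,1,0,3,2,1,0,1

  0: obs=z cand={0,3} pick 0 [start]
  1: obs=z cand={0,3} pick 3 [0->3 ok]
  2: obs=z cand={0,3} pick 0 [3->0 ok]
  3: obs=y cand={1} pick 1 [0->1 ok]
  4: obs=z cand={0,3} pick 3 [1->3 ok]
  5: obs=z cand={0,3} pick 0 [3->0 ok]
  6: obs=z cand={0,3} pick 0 [0->0 ok]
  7: obs=z cand={0,3} pick 0 [0->0 ok]
  8: obs=z cand={0,3} pick 3 [0->3 ok]
  9: obs=x cand={2} pick 2 [3->2 ok]
  10: obs=y cand={1} pick 1 [2->1 ok]
  11: obs=z cand={0,3} pick 3 [1->3 ok]
  12: obs=x cand={2} pick 2 [3->2 ok]
  13: obs=y cand={1} pick 1 [2->1 ok]
  14: obs=z cand={0,3} pick 0 [1->0 ok]
  15: obs=z cand={0,3} pick 3 [0->3 ok]
  16: obs=z cand={0,3} pick 0 [3->0 ok]
  17: obs=z cand={0,3} pick 3 [0->3 ok]
  18: obs=x cand={2} pick 2 [3->2 ok]
  19: obs=y cand={1} pick 1 [2->1 ok]
  20: obs=z cand={0,3} pick 0 [1->0 ok]
  21: obs=z cand={0,3} pick 3 [0->3 ok]
  22: obs=x cand={2} pick 2 [3->2 ok]
  23: obs=y cand={1} pick 1 [2->1 ok]
  24: obs=z cand={0,3} pick 0 [1->0 ok]
  25: obs=y cand={1} pick 1 [0->1 ok]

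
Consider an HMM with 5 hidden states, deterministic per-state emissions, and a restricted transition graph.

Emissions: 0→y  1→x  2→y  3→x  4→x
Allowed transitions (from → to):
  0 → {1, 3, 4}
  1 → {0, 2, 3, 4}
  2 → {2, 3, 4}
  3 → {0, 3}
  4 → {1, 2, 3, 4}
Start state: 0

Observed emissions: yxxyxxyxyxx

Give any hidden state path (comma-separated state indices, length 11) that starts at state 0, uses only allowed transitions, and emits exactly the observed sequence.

0,4,1,0,3,3,0,4,2,4,3

  0: obs=y cand={0,2} pick 0 [start]
  1: obs=x cand={1,3,4} pick 4 [0->4 ok]
  2: obs=x cand={1,3,4} pick 1 [4->1 ok]
  3: obs=y cand={0,2} pick 0 [1->0 ok]
  4: obs=x cand={1,3,4} pick 3 [0->3 ok]
  5: obs=x cand={1,3,4} pick 3 [3->3 ok]
  6: obs=y cand={0,2} pick 0 [3->0 ok]
  7: obs=x cand={1,3,4} pick 4 [0->4 ok]
  8: obs=y cand={0,2} pick 2 [4->2 ok]
  9: obs=x cand={1,3,4} pick 4 [2->4 ok]
  10: obs=x cand={1,3,4} pick 3 [4->3 ok]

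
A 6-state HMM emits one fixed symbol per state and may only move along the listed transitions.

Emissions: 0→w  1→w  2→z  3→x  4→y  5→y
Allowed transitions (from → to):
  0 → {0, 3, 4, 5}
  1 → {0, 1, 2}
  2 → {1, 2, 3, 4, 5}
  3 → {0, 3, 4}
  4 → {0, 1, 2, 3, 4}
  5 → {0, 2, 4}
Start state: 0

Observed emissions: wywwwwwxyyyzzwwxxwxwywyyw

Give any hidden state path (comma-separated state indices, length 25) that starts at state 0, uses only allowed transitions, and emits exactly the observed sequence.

0,4,1,1,1,0,0,3,4,4,4,2,2,1,0,3,3,0,3,0,4,0,4,4,0

  [0] w  {0,1}  => 0  start
  [1] y  {4,5}  => 4  0->4 ok
  [2] w  {0,1}  => 1  4->1 ok
  [3] w  {0,1}  => 1  1->1 ok
  [4] w  {0,1}  => 1  1->1 ok
  [5] w  {0,1}  => 0  1->0 ok
  [6] w  {0,1}  => 0  0->0 ok
  [7] x  {3}  => 3  0->3 ok
  [8] y  {4,5}  => 4  3->4 ok
  [9] y  {4,5}  => 4  4->4 ok
  [10] y  {4,5}  => 4  4->4 ok
  [11] z  {2}  => 2  4->2 ok
  [12] z  {2}  => 2  2->2 ok
  [13] w  {0,1}  => 1  2->1 ok
  [14] w  {0,1}  => 0  1->0 ok
  [15] x  {3}  => 3  0->3 ok
  [16] x  {3}  => 3  3->3 ok
  [17] w  {0,1}  => 0  3->0 ok
  [18] x  {3}  => 3  0->3 ok
  [19] w  {0,1}  => 0  3->0 ok
  [20] y  {4,5}  => 4  0->4 ok
  [21] w  {0,1}  => 0  4->0 ok
  [22] y  {4,5}  => 4  0->4 ok
  [23] y  {4,5}  => 4  4->4 ok
  [24] w  {0,1}  => 0  4->0 ok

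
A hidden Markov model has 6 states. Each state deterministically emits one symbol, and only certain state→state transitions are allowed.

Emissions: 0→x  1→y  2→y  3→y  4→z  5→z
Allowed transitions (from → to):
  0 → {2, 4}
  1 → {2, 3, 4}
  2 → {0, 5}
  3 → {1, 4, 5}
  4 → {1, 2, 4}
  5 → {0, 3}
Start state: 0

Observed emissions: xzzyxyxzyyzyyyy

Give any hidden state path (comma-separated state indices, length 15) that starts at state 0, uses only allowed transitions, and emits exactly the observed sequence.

0,4,4,2,0,2,0,4,1,3,4,1,3,1,3

  pos 0: x in {0}, choose 0; start
  pos 1: z in {4,5}, choose 4; 0->4 ok
  pos 2: z in {4,5}, choose 4; 4->4 ok
  pos 3: y in {1,2,3}, choose 2; 4->2 ok
  pos 4: x in {0}, choose 0; 2->0 ok
  pos 5: y in {1,2,3}, choose 2; 0->2 ok
  pos 6: x in {0}, choose 0; 2->0 ok
  pos 7: z in {4,5}, choose 4; 0->4 ok
  pos 8: y in {1,2,3}, choose 1; 4->1 ok
  pos 9: y in {1,2,3}, choose 3; 1->3 ok
  pos 10: z in {4,5}, choose 4; 3->4 ok
  pos 11: y in {1,2,3}, choose 1; 4->1 ok
  pos 12: y in {1,2,3}, choose 3; 1->3 ok
  pos 13: y in {1,2,3}, choose 1; 3->1 ok
  pos 14: y in {1,2,3}, choose 3; 1->3 ok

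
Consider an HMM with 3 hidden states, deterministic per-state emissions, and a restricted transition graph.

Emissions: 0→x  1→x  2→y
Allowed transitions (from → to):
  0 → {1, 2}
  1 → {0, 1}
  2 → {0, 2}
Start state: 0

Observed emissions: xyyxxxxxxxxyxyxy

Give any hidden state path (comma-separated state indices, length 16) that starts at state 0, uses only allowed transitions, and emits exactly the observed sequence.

0,2,2,0,1,1,1,1,1,1,0,2,0,2,0,2

  pos 0: x in {0,1}, choose 0; start
  pos 1: y in {2}, choose 2; 0->2 ok
  pos 2: y in {2}, choose 2; 2->2 ok
  pos 3: x in {0,1}, choose 0; 2->0 ok
  pos 4: x in {0,1}, choose 1; 0->1 ok
  pos 5: x in {0,1}, choose 1; 1->1 ok
  pos 6: x in {0,1}, choose 1; 1->1 ok
  pos 7: x in {0,1}, choose 1; 1->1 ok
  pos 8: x in {0,1}, choose 1; 1->1 ok
  pos 9: x in {0,1}, choose 1; 1->1 ok
  pos 10: x in {0,1}, choose 0; 1->0 ok
  pos 11: y in {2}, choose 2; 0->2 ok
  pos 12: x in {0,1}, choose 0; 2->0 ok
  pos 13: y in {2}, choose 2; 0->2 ok
  pos 14: x in {0,1}, choose 0; 2->0 ok
  pos 15: y in {2}, choose 2; 0->2 ok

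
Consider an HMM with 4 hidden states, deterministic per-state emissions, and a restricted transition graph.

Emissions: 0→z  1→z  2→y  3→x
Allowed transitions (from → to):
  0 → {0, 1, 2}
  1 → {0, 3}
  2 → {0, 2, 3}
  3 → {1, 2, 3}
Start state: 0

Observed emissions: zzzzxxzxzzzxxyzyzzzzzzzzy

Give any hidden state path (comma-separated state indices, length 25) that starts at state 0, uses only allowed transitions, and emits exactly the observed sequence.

  pos 0: z in {0,1}, choose 0; start
  pos 1: z in {0,1}, choose 1; 0->1 ok
  pos 2: z in {0,1}, choose 0; 1->0 ok
  pos 3: z in {0,1}, choose 1; 0->1 ok
  pos 4: x in {3}, choose 3; 1->3 ok
  pos 5: x in {3}, choose 3; 3->3 ok
  pos 6: z in {0,1}, choose 1; 3->1 ok
  pos 7: x in {3}, choose 3; 1->3 ok
  pos 8: z in {0,1}, choose 1; 3->1 ok
  pos 9: z in {0,1}, choose 0; 1->0 ok
  pos 10: z in {0,1}, choose 1; 0->1 ok
  pos 11: x in {3}, choose 3; 1->3 ok
  pos 12: x in {3}, choose 3; 3->3 ok
  pos 13: y in {2}, choose 2; 3->2 ok
  pos 14: z in {0,1}, choose 0; 2->0 ok
  pos 15: y in {2}, choose 2; 0->2 ok
  pos 16: z in {0,1}, choose 0; 2->0 ok
  pos 17: z in {0,1}, choose 0; 0->0 ok
  pos 18: z in {0,1}, choose 1; 0->1 ok
  pos 19: z in {0,1}, choose 0; 1->0 ok
  pos 20: z in {0,1}, choose 0; 0->0 ok
  pos 21: z in {0,1}, choose 1; 0->1 ok
  pos 22: z in {0,1}, choose 0; 1->0 ok
  pos 23: z in {0,1}, choose 0; 0->0 ok
  pos 24: y in {2}, choose 2; 0->2 ok

0,1,0,1,3,3,1,3,1,0,1,3,3,2,0,2,0,0,1,0,0,1,0,0,2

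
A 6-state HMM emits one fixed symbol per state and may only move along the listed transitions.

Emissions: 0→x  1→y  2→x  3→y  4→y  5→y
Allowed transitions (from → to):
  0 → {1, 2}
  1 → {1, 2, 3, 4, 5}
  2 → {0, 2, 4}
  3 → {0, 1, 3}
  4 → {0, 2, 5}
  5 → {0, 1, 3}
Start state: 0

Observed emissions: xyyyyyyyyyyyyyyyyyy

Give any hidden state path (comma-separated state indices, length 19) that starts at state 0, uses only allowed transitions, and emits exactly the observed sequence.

  0: obs=x cand={0,2} pick 0 [start]
  1: obs=y cand={1,3,4,5} pick 1 [0->1 ok]
  2: obs=y cand={1,3,4,5} pick 1 [1->1 ok]
  3: obs=y cand={1,3,4,5} pick 1 [1->1 ok]
  4: obs=y cand={1,3,4,5} pick 3 [1->3 ok]
  5: obs=y cand={1,3,4,5} pick 1 [3->1 ok]
  6: obs=y cand={1,3,4,5} pick 5 [1->5 ok]
  7: obs=y cand={1,3,4,5} pick 3 [5->3 ok]
  8: obs=y cand={1,3,4,5} pick 1 [3->1 ok]
  9: obs=y cand={1,3,4,5} pick 5 [1->5 ok]
  10: obs=y cand={1,3,4,5} pick 1 [5->1 ok]
  11: obs=y cand={1,3,4,5} pick 1 [1->1 ok]
  12: obs=y cand={1,3,4,5} pick 5 [1->5 ok]
  13: obs=y cand={1,3,4,5} pick 1 [5->1 ok]
  14: obs=y cand={1,3,4,5} pick 4 [1->4 ok]
  15: obs=y cand={1,3,4,5} pick 5 [4->5 ok]
  16: obs=y cand={1,3,4,5} pick 3 [5->3 ok]
  17: obs=y cand={1,3,4,5} pick 3 [3->3 ok]
  18: obs=y cand={1,3,4,5} pick 1 [3->1 ok]

0,1,1,1,3,1,5,3,1,5,1,1,5,1,4,5,3,3,1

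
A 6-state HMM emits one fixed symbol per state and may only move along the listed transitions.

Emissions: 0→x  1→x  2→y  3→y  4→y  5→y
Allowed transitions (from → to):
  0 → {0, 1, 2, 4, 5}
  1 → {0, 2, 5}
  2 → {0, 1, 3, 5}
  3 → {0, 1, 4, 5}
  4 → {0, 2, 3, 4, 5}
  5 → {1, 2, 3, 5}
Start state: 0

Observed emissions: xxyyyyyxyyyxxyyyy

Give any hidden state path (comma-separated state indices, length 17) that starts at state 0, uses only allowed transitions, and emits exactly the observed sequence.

  [0] x  {0,1}  => 0  start
  [1] x  {0,1}  => 0  0->0 ok
  [2] y  {2,3,4,5}  => 5  0->5 ok
  [3] y  {2,3,4,5}  => 5  5->5 ok
  [4] y  {2,3,4,5}  => 2  5->2 ok
  [5] y  {2,3,4,5}  => 3  2->3 ok
  [6] y  {2,3,4,5}  => 4  3->4 ok
  [7] x  {0,1}  => 0  4->0 ok
  [8] y  {2,3,4,5}  => 5  0->5 ok
  [9] y  {2,3,4,5}  => 2  5->2 ok
  [10] y  {2,3,4,5}  => 3  2->3 ok
  [11] x  {0,1}  => 0  3->0 ok
  [12] x  {0,1}  => 1  0->1 ok
  [13] y  {2,3,4,5}  => 5  1->5 ok
  [14] y  {2,3,4,5}  => 3  5->3 ok
  [15] y  {2,3,4,5}  => 4  3->4 ok
  [16] y  {2,3,4,5}  => 4  4->4 ok

0,0,5,5,2,3,4,0,5,2,3,0,1,5,3,4,4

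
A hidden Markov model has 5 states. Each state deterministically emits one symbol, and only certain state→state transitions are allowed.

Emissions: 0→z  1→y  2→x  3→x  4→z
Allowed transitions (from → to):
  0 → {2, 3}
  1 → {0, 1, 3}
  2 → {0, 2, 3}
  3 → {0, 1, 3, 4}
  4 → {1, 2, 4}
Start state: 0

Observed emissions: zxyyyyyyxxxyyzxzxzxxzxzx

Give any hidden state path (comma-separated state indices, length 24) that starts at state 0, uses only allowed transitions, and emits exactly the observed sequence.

0,3,1,1,1,1,1,1,3,3,3,1,1,0,2,0,2,0,2,2,0,3,0,3

  [0] z  {0,4}  => 0  start
  [1] x  {2,3}  => 3  0->3 ok
  [2] y  {1}  => 1  3->1 ok
  [3] y  {1}  => 1  1->1 ok
  [4] y  {1}  => 1  1->1 ok
  [5] y  {1}  => 1  1->1 ok
  [6] y  {1}  => 1  1->1 ok
  [7] y  {1}  => 1  1->1 ok
  [8] x  {2,3}  => 3  1->3 ok
  [9] x  {2,3}  => 3  3->3 ok
  [10] x  {2,3}  => 3  3->3 ok
  [11] y  {1}  => 1  3->1 ok
  [12] y  {1}  => 1  1->1 ok
  [13] z  {0,4}  => 0  1->0 ok
  [14] x  {2,3}  => 2  0->2 ok
  [15] z  {0,4}  => 0  2->0 ok
  [16] x  {2,3}  => 2  0->2 ok
  [17] z  {0,4}  => 0  2->0 ok
  [18] x  {2,3}  => 2  0->2 ok
  [19] x  {2,3}  => 2  2->2 ok
  [20] z  {0,4}  => 0  2->0 ok
  [21] x  {2,3}  => 3  0->3 ok
  [22] z  {0,4}  => 0  3->0 ok
  [23] x  {2,3}  => 3  0->3 ok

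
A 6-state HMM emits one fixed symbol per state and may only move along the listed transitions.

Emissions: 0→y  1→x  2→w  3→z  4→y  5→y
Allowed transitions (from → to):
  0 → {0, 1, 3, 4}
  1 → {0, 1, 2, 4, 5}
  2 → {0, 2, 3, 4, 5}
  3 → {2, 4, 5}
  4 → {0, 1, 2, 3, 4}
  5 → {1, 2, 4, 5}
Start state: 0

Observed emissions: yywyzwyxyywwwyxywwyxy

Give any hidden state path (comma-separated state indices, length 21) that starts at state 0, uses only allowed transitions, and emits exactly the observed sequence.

0,4,2,0,3,2,5,1,5,4,2,2,2,5,1,4,2,2,5,1,4

  pos 0: y in {0,4,5}, choose 0; start
  pos 1: y in {0,4,5}, choose 4; 0->4 ok
  pos 2: w in {2}, choose 2; 4->2 ok
  pos 3: y in {0,4,5}, choose 0; 2->0 ok
  pos 4: z in {3}, choose 3; 0->3 ok
  pos 5: w in {2}, choose 2; 3->2 ok
  pos 6: y in {0,4,5}, choose 5; 2->5 ok
  pos 7: x in {1}, choose 1; 5->1 ok
  pos 8: y in {0,4,5}, choose 5; 1->5 ok
  pos 9: y in {0,4,5}, choose 4; 5->4 ok
  pos 10: w in {2}, choose 2; 4->2 ok
  pos 11: w in {2}, choose 2; 2->2 ok
  pos 12: w in {2}, choose 2; 2->2 ok
  pos 13: y in {0,4,5}, choose 5; 2->5 ok
  pos 14: x in {1}, choose 1; 5->1 ok
  pos 15: y in {0,4,5}, choose 4; 1->4 ok
  pos 16: w in {2}, choose 2; 4->2 ok
  pos 17: w in {2}, choose 2; 2->2 ok
  pos 18: y in {0,4,5}, choose 5; 2->5 ok
  pos 19: x in {1}, choose 1; 5->1 ok
  pos 20: y in {0,4,5}, choose 4; 1->4 ok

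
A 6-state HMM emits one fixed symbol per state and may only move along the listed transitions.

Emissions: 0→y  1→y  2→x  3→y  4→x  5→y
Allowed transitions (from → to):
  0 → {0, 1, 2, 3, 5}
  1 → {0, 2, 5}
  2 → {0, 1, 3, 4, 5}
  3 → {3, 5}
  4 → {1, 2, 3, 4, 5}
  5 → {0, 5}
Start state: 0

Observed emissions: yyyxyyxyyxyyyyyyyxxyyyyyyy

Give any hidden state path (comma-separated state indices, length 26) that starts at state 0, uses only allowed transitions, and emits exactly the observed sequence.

  t0 'y' -> {0,1,3,5}, take 0 (start)
  t1 'y' -> {0,1,3,5}, take 5 (0->5 ok)
  t2 'y' -> {0,1,3,5}, take 0 (5->0 ok)
  t3 'x' -> {2,4}, take 2 (0->2 ok)
  t4 'y' -> {0,1,3,5}, take 0 (2->0 ok)
  t5 'y' -> {0,1,3,5}, take 1 (0->1 ok)
  t6 'x' -> {2,4}, take 2 (1->2 ok)
  t7 'y' -> {0,1,3,5}, take 0 (2->0 ok)
  t8 'y' -> {0,1,3,5}, take 1 (0->1 ok)
  t9 'x' -> {2,4}, take 2 (1->2 ok)
  t10 'y' -> {0,1,3,5}, take 3 (2->3 ok)
  t11 'y' -> {0,1,3,5}, take 5 (3->5 ok)
  t12 'y' -> {0,1,3,5}, take 0 (5->0 ok)
  t13 'y' -> {0,1,3,5}, take 5 (0->5 ok)
  t14 'y' -> {0,1,3,5}, take 0 (5->0 ok)
  t15 'y' -> {0,1,3,5}, take 0 (0->0 ok)
  t16 'y' -> {0,1,3,5}, take 0 (0->0 ok)
  t17 'x' -> {2,4}, take 2 (0->2 ok)
  t18 'x' -> {2,4}, take 4 (2->4 ok)
  t19 'y' -> {0,1,3,5}, take 3 (4->3 ok)
  t20 'y' -> {0,1,3,5}, take 3 (3->3 ok)
  t21 'y' -> {0,1,3,5}, take 3 (3->3 ok)
  t22 'y' -> {0,1,3,5}, take 5 (3->5 ok)
  t23 'y' -> {0,1,3,5}, take 5 (5->5 ok)
  t24 'y' -> {0,1,3,5}, take 0 (5->0 ok)
  t25 'y' -> {0,1,3,5}, take 1 (0->1 ok)

0,5,0,2,0,1,2,0,1,2,3,5,0,5,0,0,0,2,4,3,3,3,5,5,0,1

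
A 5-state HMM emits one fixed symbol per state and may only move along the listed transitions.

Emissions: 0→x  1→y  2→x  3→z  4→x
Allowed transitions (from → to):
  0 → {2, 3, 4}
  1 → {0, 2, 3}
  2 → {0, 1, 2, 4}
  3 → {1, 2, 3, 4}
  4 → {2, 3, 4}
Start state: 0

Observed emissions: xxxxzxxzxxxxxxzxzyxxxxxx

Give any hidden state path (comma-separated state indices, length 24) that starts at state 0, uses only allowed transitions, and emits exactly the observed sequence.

0,2,0,4,3,2,0,3,4,2,2,0,2,4,3,4,3,1,2,4,4,4,2,4

  pos 0: x in {0,2,4}, choose 0; start
  pos 1: x in {0,2,4}, choose 2; 0->2 ok
  pos 2: x in {0,2,4}, choose 0; 2->0 ok
  pos 3: x in {0,2,4}, choose 4; 0->4 ok
  pos 4: z in {3}, choose 3; 4->3 ok
  pos 5: x in {0,2,4}, choose 2; 3->2 ok
  pos 6: x in {0,2,4}, choose 0; 2->0 ok
  pos 7: z in {3}, choose 3; 0->3 ok
  pos 8: x in {0,2,4}, choose 4; 3->4 ok
  pos 9: x in {0,2,4}, choose 2; 4->2 ok
  pos 10: x in {0,2,4}, choose 2; 2->2 ok
  pos 11: x in {0,2,4}, choose 0; 2->0 ok
  pos 12: x in {0,2,4}, choose 2; 0->2 ok
  pos 13: x in {0,2,4}, choose 4; 2->4 ok
  pos 14: z in {3}, choose 3; 4->3 ok
  pos 15: x in {0,2,4}, choose 4; 3->4 ok
  pos 16: z in {3}, choose 3; 4->3 ok
  pos 17: y in {1}, choose 1; 3->1 ok
  pos 18: x in {0,2,4}, choose 2; 1->2 ok
  pos 19: x in {0,2,4}, choose 4; 2->4 ok
  pos 20: x in {0,2,4}, choose 4; 4->4 ok
  pos 21: x in {0,2,4}, choose 4; 4->4 ok
  pos 22: x in {0,2,4}, choose 2; 4->2 ok
  pos 23: x in {0,2,4}, choose 4; 2->4 ok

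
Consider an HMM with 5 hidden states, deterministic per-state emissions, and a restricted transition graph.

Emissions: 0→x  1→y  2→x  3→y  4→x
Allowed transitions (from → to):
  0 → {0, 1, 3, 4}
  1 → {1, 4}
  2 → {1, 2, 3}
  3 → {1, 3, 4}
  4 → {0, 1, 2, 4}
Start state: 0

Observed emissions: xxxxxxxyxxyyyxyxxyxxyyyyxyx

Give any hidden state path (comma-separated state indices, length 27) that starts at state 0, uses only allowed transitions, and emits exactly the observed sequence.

0,0,0,4,4,0,0,1,4,2,1,1,1,4,1,4,2,3,4,2,3,3,3,1,4,1,4

  0: obs=x cand={0,2,4} pick 0 [start]
  1: obs=x cand={0,2,4} pick 0 [0->0 ok]
  2: obs=x cand={0,2,4} pick 0 [0->0 ok]
  3: obs=x cand={0,2,4} pick 4 [0->4 ok]
  4: obs=x cand={0,2,4} pick 4 [4->4 ok]
  5: obs=x cand={0,2,4} pick 0 [4->0 ok]
  6: obs=x cand={0,2,4} pick 0 [0->0 ok]
  7: obs=y cand={1,3} pick 1 [0->1 ok]
  8: obs=x cand={0,2,4} pick 4 [1->4 ok]
  9: obs=x cand={0,2,4} pick 2 [4->2 ok]
  10: obs=y cand={1,3} pick 1 [2->1 ok]
  11: obs=y cand={1,3} pick 1 [1->1 ok]
  12: obs=y cand={1,3} pick 1 [1->1 ok]
  13: obs=x cand={0,2,4} pick 4 [1->4 ok]
  14: obs=y cand={1,3} pick 1 [4->1 ok]
  15: obs=x cand={0,2,4} pick 4 [1->4 ok]
  16: obs=x cand={0,2,4} pick 2 [4->2 ok]
  17: obs=y cand={1,3} pick 3 [2->3 ok]
  18: obs=x cand={0,2,4} pick 4 [3->4 ok]
  19: obs=x cand={0,2,4} pick 2 [4->2 ok]
  20: obs=y cand={1,3} pick 3 [2->3 ok]
  21: obs=y cand={1,3} pick 3 [3->3 ok]
  22: obs=y cand={1,3} pick 3 [3->3 ok]
  23: obs=y cand={1,3} pick 1 [3->1 ok]
  24: obs=x cand={0,2,4} pick 4 [1->4 ok]
  25: obs=y cand={1,3} pick 1 [4->1 ok]
  26: obs=x cand={0,2,4} pick 4 [1->4 ok]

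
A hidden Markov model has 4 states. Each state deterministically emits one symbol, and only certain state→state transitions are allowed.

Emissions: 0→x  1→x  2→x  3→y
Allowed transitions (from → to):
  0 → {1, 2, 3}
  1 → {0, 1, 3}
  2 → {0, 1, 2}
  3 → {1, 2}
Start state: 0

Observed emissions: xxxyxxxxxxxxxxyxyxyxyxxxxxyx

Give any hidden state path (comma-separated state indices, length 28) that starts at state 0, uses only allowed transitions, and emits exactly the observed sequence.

0,2,1,3,1,0,2,1,0,2,2,2,1,0,3,1,3,1,3,1,3,2,2,0,2,0,3,1

  pos 0: x in {0,1,2}, choose 0; start
  pos 1: x in {0,1,2}, choose 2; 0->2 ok
  pos 2: x in {0,1,2}, choose 1; 2->1 ok
  pos 3: y in {3}, choose 3; 1->3 ok
  pos 4: x in {0,1,2}, choose 1; 3->1 ok
  pos 5: x in {0,1,2}, choose 0; 1->0 ok
  pos 6: x in {0,1,2}, choose 2; 0->2 ok
  pos 7: x in {0,1,2}, choose 1; 2->1 ok
  pos 8: x in {0,1,2}, choose 0; 1->0 ok
  pos 9: x in {0,1,2}, choose 2; 0->2 ok
  pos 10: x in {0,1,2}, choose 2; 2->2 ok
  pos 11: x in {0,1,2}, choose 2; 2->2 ok
  pos 12: x in {0,1,2}, choose 1; 2->1 ok
  pos 13: x in {0,1,2}, choose 0; 1->0 ok
  pos 14: y in {3}, choose 3; 0->3 ok
  pos 15: x in {0,1,2}, choose 1; 3->1 ok
  pos 16: y in {3}, choose 3; 1->3 ok
  pos 17: x in {0,1,2}, choose 1; 3->1 ok
  pos 18: y in {3}, choose 3; 1->3 ok
  pos 19: x in {0,1,2}, choose 1; 3->1 ok
  pos 20: y in {3}, choose 3; 1->3 ok
  pos 21: x in {0,1,2}, choose 2; 3->2 ok
  pos 22: x in {0,1,2}, choose 2; 2->2 ok
  pos 23: x in {0,1,2}, choose 0; 2->0 ok
  pos 24: x in {0,1,2}, choose 2; 0->2 ok
  pos 25: x in {0,1,2}, choose 0; 2->0 ok
  pos 26: y in {3}, choose 3; 0->3 ok
  pos 27: x in {0,1,2}, choose 1; 3->1 ok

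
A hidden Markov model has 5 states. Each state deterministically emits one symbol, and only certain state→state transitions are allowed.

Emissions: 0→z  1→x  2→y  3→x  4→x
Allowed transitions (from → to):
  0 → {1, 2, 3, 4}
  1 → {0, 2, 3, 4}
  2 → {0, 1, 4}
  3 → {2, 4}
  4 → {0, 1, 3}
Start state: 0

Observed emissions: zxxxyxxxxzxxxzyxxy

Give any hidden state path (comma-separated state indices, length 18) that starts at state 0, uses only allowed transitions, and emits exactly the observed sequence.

  t0 'z' -> {0}, take 0 (start)
  t1 'x' -> {1,3,4}, take 3 (0->3 ok)
  t2 'x' -> {1,3,4}, take 4 (3->4 ok)
  t3 'x' -> {1,3,4}, take 3 (4->3 ok)
  t4 'y' -> {2}, take 2 (3->2 ok)
  t5 'x' -> {1,3,4}, take 4 (2->4 ok)
  t6 'x' -> {1,3,4}, take 3 (4->3 ok)
  t7 'x' -> {1,3,4}, take 4 (3->4 ok)
  t8 'x' -> {1,3,4}, take 1 (4->1 ok)
  t9 'z' -> {0}, take 0 (1->0 ok)
  t10 'x' -> {1,3,4}, take 4 (0->4 ok)
  t11 'x' -> {1,3,4}, take 3 (4->3 ok)
  t12 'x' -> {1,3,4}, take 4 (3->4 ok)
  t13 'z' -> {0}, take 0 (4->0 ok)
  t14 'y' -> {2}, take 2 (0->2 ok)
  t15 'x' -> {1,3,4}, take 1 (2->1 ok)
  t16 'x' -> {1,3,4}, take 3 (1->3 ok)
  t17 'y' -> {2}, take 2 (3->2 ok)

0,3,4,3,2,4,3,4,1,0,4,3,4,0,2,1,3,2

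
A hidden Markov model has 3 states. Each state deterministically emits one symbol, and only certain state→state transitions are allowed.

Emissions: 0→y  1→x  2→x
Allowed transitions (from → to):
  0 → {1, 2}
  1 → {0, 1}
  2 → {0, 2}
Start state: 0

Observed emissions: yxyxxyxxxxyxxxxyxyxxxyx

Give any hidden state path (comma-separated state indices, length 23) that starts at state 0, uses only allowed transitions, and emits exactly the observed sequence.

0,1,0,1,1,0,2,2,2,2,0,2,2,2,2,0,1,0,1,1,1,0,1

  pos 0: y in {0}, choose 0; start
  pos 1: x in {1,2}, choose 1; 0->1 ok
  pos 2: y in {0}, choose 0; 1->0 ok
  pos 3: x in {1,2}, choose 1; 0->1 ok
  pos 4: x in {1,2}, choose 1; 1->1 ok
  pos 5: y in {0}, choose 0; 1->0 ok
  pos 6: x in {1,2}, choose 2; 0->2 ok
  pos 7: x in {1,2}, choose 2; 2->2 ok
  pos 8: x in {1,2}, choose 2; 2->2 ok
  pos 9: x in {1,2}, choose 2; 2->2 ok
  pos 10: y in {0}, choose 0; 2->0 ok
  pos 11: x in {1,2}, choose 2; 0->2 ok
  pos 12: x in {1,2}, choose 2; 2->2 ok
  pos 13: x in {1,2}, choose 2; 2->2 ok
  pos 14: x in {1,2}, choose 2; 2->2 ok
  pos 15: y in {0}, choose 0; 2->0 ok
  pos 16: x in {1,2}, choose 1; 0->1 ok
  pos 17: y in {0}, choose 0; 1->0 ok
  pos 18: x in {1,2}, choose 1; 0->1 ok
  pos 19: x in {1,2}, choose 1; 1->1 ok
  pos 20: x in {1,2}, choose 1; 1->1 ok
  pos 21: y in {0}, choose 0; 1->0 ok
  pos 22: x in {1,2}, choose 1; 0->1 ok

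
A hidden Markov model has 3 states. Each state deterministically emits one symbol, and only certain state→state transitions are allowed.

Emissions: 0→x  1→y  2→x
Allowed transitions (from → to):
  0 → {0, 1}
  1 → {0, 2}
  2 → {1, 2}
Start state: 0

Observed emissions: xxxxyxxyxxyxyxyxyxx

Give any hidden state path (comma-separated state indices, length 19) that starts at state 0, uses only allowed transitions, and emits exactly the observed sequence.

  [0] x  {0,2}  => 0  start
  [1] x  {0,2}  => 0  0->0 ok
  [2] x  {0,2}  => 0  0->0 ok
  [3] x  {0,2}  => 0  0->0 ok
  [4] y  {1}  => 1  0->1 ok
  [5] x  {0,2}  => 0  1->0 ok
  [6] x  {0,2}  => 0  0->0 ok
  [7] y  {1}  => 1  0->1 ok
  [8] x  {0,2}  => 2  1->2 ok
  [9] x  {0,2}  => 2  2->2 ok
  [10] y  {1}  => 1  2->1 ok
  [11] x  {0,2}  => 2  1->2 ok
  [12] y  {1}  => 1  2->1 ok
  [13] x  {0,2}  => 2  1->2 ok
  [14] y  {1}  => 1  2->1 ok
  [15] x  {0,2}  => 0  1->0 ok
  [16] y  {1}  => 1  0->1 ok
  [17] x  {0,2}  => 2  1->2 ok
  [18] x  {0,2}  => 2  2->2 ok

0,0,0,0,1,0,0,1,2,2,1,2,1,2,1,0,1,2,2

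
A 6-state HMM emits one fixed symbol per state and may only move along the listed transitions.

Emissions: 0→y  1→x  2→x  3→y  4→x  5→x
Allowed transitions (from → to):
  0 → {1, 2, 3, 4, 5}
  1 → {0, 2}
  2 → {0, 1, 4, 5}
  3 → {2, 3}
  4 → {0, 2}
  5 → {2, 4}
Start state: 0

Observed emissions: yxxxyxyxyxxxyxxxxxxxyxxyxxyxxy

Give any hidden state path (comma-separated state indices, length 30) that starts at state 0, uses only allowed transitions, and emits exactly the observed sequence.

0,2,1,2,0,4,0,1,0,4,2,4,0,5,2,5,4,2,5,4,0,2,1,0,4,2,0,2,4,0

  [0] y  {0,3}  => 0  start
  [1] x  {1,2,4,5}  => 2  0->2 ok
  [2] x  {1,2,4,5}  => 1  2->1 ok
  [3] x  {1,2,4,5}  => 2  1->2 ok
  [4] y  {0,3}  => 0  2->0 ok
  [5] x  {1,2,4,5}  => 4  0->4 ok
  [6] y  {0,3}  => 0  4->0 ok
  [7] x  {1,2,4,5}  => 1  0->1 ok
  [8] y  {0,3}  => 0  1->0 ok
  [9] x  {1,2,4,5}  => 4  0->4 ok
  [10] x  {1,2,4,5}  => 2  4->2 ok
  [11] x  {1,2,4,5}  => 4  2->4 ok
  [12] y  {0,3}  => 0  4->0 ok
  [13] x  {1,2,4,5}  => 5  0->5 ok
  [14] x  {1,2,4,5}  => 2  5->2 ok
  [15] x  {1,2,4,5}  => 5  2->5 ok
  [16] x  {1,2,4,5}  => 4  5->4 ok
  [17] x  {1,2,4,5}  => 2  4->2 ok
  [18] x  {1,2,4,5}  => 5  2->5 ok
  [19] x  {1,2,4,5}  => 4  5->4 ok
  [20] y  {0,3}  => 0  4->0 ok
  [21] x  {1,2,4,5}  => 2  0->2 ok
  [22] x  {1,2,4,5}  => 1  2->1 ok
  [23] y  {0,3}  => 0  1->0 ok
  [24] x  {1,2,4,5}  => 4  0->4 ok
  [25] x  {1,2,4,5}  => 2  4->2 ok
  [26] y  {0,3}  => 0  2->0 ok
  [27] x  {1,2,4,5}  => 2  0->2 ok
  [28] x  {1,2,4,5}  => 4  2->4 ok
  [29] y  {0,3}  => 0  4->0 ok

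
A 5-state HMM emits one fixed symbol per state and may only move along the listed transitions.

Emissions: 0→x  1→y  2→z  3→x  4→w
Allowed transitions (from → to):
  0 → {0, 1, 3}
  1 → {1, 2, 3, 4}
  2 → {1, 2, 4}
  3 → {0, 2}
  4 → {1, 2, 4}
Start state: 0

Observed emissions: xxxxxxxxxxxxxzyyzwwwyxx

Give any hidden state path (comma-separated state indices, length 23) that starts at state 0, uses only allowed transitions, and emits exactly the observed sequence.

  [0] x  {0,3}  => 0  start
  [1] x  {0,3}  => 3  0->3 ok
  [2] x  {0,3}  => 0  3->0 ok
  [3] x  {0,3}  => 3  0->3 ok
  [4] x  {0,3}  => 0  3->0 ok
  [5] x  {0,3}  => 3  0->3 ok
  [6] x  {0,3}  => 0  3->0 ok
  [7] x  {0,3}  => 0  0->0 ok
  [8] x  {0,3}  => 3  0->3 ok
  [9] x  {0,3}  => 0  3->0 ok
  [10] x  {0,3}  => 3  0->3 ok
  [11] x  {0,3}  => 0  3->0 ok
  [12] x  {0,3}  => 3  0->3 ok
  [13] z  {2}  => 2  3->2 ok
  [14] y  {1}  => 1  2->1 ok
  [15] y  {1}  => 1  1->1 ok
  [16] z  {2}  => 2  1->2 ok
  [17] w  {4}  => 4  2->4 ok
  [18] w  {4}  => 4  4->4 ok
  [19] w  {4}  => 4  4->4 ok
  [20] y  {1}  => 1  4->1 ok
  [21] x  {0,3}  => 3  1->3 ok
  [22] x  {0,3}  => 0  3->0 ok

0,3,0,3,0,3,0,0,3,0,3,0,3,2,1,1,2,4,4,4,1,3,0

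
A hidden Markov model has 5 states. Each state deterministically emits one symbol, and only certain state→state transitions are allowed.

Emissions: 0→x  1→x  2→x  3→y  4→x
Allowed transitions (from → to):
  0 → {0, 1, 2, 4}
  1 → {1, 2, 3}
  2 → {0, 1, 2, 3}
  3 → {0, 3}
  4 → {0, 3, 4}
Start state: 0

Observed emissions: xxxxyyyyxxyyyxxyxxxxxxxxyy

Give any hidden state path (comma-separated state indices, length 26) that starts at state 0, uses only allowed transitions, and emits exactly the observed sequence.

  [0] x  {0,1,2,4}  => 0  start
  [1] x  {0,1,2,4}  => 2  0->2 ok
  [2] x  {0,1,2,4}  => 0  2->0 ok
  [3] x  {0,1,2,4}  => 1  0->1 ok
  [4] y  {3}  => 3  1->3 ok
  [5] y  {3}  => 3  3->3 ok
  [6] y  {3}  => 3  3->3 ok
  [7] y  {3}  => 3  3->3 ok
  [8] x  {0,1,2,4}  => 0  3->0 ok
  [9] x  {0,1,2,4}  => 4  0->4 ok
  [10] y  {3}  => 3  4->3 ok
  [11] y  {3}  => 3  3->3 ok
  [12] y  {3}  => 3  3->3 ok
  [13] x  {0,1,2,4}  => 0  3->0 ok
  [14] x  {0,1,2,4}  => 1  0->1 ok
  [15] y  {3}  => 3  1->3 ok
  [16] x  {0,1,2,4}  => 0  3->0 ok
  [17] x  {0,1,2,4}  => 2  0->2 ok
  [18] x  {0,1,2,4}  => 0  2->0 ok
  [19] x  {0,1,2,4}  => 1  0->1 ok
  [20] x  {0,1,2,4}  => 2  1->2 ok
  [21] x  {0,1,2,4}  => 2  2->2 ok
  [22] x  {0,1,2,4}  => 2  2->2 ok
  [23] x  {0,1,2,4}  => 2  2->2 ok
  [24] y  {3}  => 3  2->3 ok
  [25] y  {3}  => 3  3->3 ok

0,2,0,1,3,3,3,3,0,4,3,3,3,0,1,3,0,2,0,1,2,2,2,2,3,3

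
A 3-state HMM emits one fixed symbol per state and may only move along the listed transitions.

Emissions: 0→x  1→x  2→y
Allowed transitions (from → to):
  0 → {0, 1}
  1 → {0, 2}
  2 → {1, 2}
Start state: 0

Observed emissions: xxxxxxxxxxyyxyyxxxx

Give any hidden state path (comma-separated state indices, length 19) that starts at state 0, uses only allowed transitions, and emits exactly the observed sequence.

  t0 'x' -> {0,1}, take 0 (start)
  t1 'x' -> {0,1}, take 1 (0->1 ok)
  t2 'x' -> {0,1}, take 0 (1->0 ok)
  t3 'x' -> {0,1}, take 1 (0->1 ok)
  t4 'x' -> {0,1}, take 0 (1->0 ok)
  t5 'x' -> {0,1}, take 0 (0->0 ok)
  t6 'x' -> {0,1}, take 1 (0->1 ok)
  t7 'x' -> {0,1}, take 0 (1->0 ok)
  t8 'x' -> {0,1}, take 0 (0->0 ok)
  t9 'x' -> {0,1}, take 1 (0->1 ok)
  t10 'y' -> {2}, take 2 (1->2 ok)
  t11 'y' -> {2}, take 2 (2->2 ok)
  t12 'x' -> {0,1}, take 1 (2->1 ok)
  t13 'y' -> {2}, take 2 (1->2 ok)
  t14 'y' -> {2}, take 2 (2->2 ok)
  t15 'x' -> {0,1}, take 1 (2->1 ok)
  t16 'x' -> {0,1}, take 0 (1->0 ok)
  t17 'x' -> {0,1}, take 1 (0->1 ok)
  t18 'x' -> {0,1}, take 0 (1->0 ok)

0,1,0,1,0,0,1,0,0,1,2,2,1,2,2,1,0,1,0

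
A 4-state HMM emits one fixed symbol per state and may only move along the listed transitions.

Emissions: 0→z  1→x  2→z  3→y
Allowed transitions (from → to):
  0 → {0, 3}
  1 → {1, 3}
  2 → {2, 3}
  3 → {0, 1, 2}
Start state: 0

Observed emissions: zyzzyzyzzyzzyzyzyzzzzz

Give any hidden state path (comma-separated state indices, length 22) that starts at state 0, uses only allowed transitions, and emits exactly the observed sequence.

0,3,2,2,3,0,3,2,2,3,0,0,3,0,3,2,3,0,0,0,0,0

  0: obs=z cand={0,2} pick 0 [start]
  1: obs=y cand={3} pick 3 [0->3 ok]
  2: obs=z cand={0,2} pick 2 [3->2 ok]
  3: obs=z cand={0,2} pick 2 [2->2 ok]
  4: obs=y cand={3} pick 3 [2->3 ok]
  5: obs=z cand={0,2} pick 0 [3->0 ok]
  6: obs=y cand={3} pick 3 [0->3 ok]
  7: obs=z cand={0,2} pick 2 [3->2 ok]
  8: obs=z cand={0,2} pick 2 [2->2 ok]
  9: obs=y cand={3} pick 3 [2->3 ok]
  10: obs=z cand={0,2} pick 0 [3->0 ok]
  11: obs=z cand={0,2} pick 0 [0->0 ok]
  12: obs=y cand={3} pick 3 [0->3 ok]
  13: obs=z cand={0,2} pick 0 [3->0 ok]
  14: obs=y cand={3} pick 3 [0->3 ok]
  15: obs=z cand={0,2} pick 2 [3->2 ok]
  16: obs=y cand={3} pick 3 [2->3 ok]
  17: obs=z cand={0,2} pick 0 [3->0 ok]
  18: obs=z cand={0,2} pick 0 [0->0 ok]
  19: obs=z cand={0,2} pick 0 [0->0 ok]
  20: obs=z cand={0,2} pick 0 [0->0 ok]
  21: obs=z cand={0,2} pick 0 [0->0 ok]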